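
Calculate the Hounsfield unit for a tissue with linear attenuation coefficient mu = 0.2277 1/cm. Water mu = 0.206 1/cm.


HU = ((mu_tissue - mu_water) / mu_water) * 1000
HU = ((0.2277 - 0.206) / 0.206) * 1000
HU = 105.3


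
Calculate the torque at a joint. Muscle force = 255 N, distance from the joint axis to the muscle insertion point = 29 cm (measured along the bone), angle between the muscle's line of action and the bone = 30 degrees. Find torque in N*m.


Torque = F * d * sin(theta)   (moment arm = d*sin(theta))
d = 29 cm = 0.29 m
Torque = 255 * 0.29 * sin(30)
Torque = 36.97 N*m


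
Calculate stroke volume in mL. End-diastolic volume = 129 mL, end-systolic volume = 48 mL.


SV = EDV - ESV
SV = 129 - 48
SV = 81 mL


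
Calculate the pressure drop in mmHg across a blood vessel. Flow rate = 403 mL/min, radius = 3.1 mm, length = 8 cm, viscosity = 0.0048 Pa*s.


dP = 8*mu*L*Q / (pi*r^4)
Q = 403 mL/min = 6.71667e-06 m^3/s
dP = 71.1178 Pa = 71.1178 / 133.322 mmHg = 0.5334 mmHg


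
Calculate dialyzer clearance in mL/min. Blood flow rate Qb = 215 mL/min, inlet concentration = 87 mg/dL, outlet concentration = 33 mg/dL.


K = Qb * (Cb_in - Cb_out) / Cb_in
K = 215 * (87 - 33) / 87
K = 133.4 mL/min


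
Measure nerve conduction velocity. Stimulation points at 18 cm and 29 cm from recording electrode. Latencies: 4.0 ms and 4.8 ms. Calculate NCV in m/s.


Distance = (29 - 18) / 100 = 0.11 m
dt = (4.8 - 4.0) / 1000 = 8.0000e-04 s
NCV = dist / dt = 137.5 m/s


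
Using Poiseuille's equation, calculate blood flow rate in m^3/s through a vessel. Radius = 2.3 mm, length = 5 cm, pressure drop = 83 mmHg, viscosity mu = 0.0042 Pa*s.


Q = pi*r^4*dP / (8*mu*L)
r = 0.0023 m, L = 0.05 m
dP = 83 mmHg = 11065.726 Pa
Q = 5.7907e-04 m^3/s


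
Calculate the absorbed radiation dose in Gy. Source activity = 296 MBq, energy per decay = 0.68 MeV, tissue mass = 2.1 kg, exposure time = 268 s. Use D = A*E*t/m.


A = 296 MBq = 2.9600e+08 Bq
E = 0.68 MeV = 1.08936e-13 J
D = A*E*t/m = 2.9600e+08*1.08936e-13*268/2.1
D = 0.004115 Gy


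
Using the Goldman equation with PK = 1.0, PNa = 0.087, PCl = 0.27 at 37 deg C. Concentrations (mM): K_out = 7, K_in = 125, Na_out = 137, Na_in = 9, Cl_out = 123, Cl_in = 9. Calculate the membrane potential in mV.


Vm = (RT/F)*ln((PK*Ko + PNa*Nao + PCl*Cli)/(PK*Ki + PNa*Nai + PCl*Clo))
Numer = 21.349, Denom = 158.993
Vm = -53.66 mV


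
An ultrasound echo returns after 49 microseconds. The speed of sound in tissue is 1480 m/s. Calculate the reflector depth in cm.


depth = c * t / 2
t = 49 us = 4.9000e-05 s
depth = 1480 * 4.9000e-05 / 2
depth = 0.03626 m = 3.626 cm


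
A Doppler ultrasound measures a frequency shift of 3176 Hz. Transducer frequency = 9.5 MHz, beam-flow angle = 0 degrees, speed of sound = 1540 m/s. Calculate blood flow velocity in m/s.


v = fd * c / (2 * f0 * cos(theta))
v = 3176 * 1540 / (2 * 9.5000e+06 * cos(0))
v = 0.2574 m/s


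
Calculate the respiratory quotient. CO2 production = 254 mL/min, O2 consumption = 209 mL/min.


RQ = VCO2 / VO2
RQ = 254 / 209
RQ = 1.215


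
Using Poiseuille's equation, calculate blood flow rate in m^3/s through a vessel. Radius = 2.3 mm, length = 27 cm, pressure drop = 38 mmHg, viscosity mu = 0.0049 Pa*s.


Q = pi*r^4*dP / (8*mu*L)
r = 0.0023 m, L = 0.27 m
dP = 38 mmHg = 5066.236 Pa
Q = 4.2082e-05 m^3/s


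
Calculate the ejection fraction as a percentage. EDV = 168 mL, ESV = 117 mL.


SV = EDV - ESV = 168 - 117 = 51 mL
EF = SV/EDV * 100 = 51/168 * 100
EF = 30.36%


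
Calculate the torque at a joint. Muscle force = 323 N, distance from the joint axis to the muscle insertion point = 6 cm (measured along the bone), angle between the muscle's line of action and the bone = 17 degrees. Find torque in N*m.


Torque = F * d * sin(theta)   (moment arm = d*sin(theta))
d = 6 cm = 0.06 m
Torque = 323 * 0.06 * sin(17)
Torque = 5.666 N*m


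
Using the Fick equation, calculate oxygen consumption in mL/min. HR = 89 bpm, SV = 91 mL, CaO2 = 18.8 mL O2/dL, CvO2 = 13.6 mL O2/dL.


CO = HR*SV = 89*91/1000 = 8.099 L/min
a-v O2 diff = 18.8 - 13.6 = 5.2 mL/dL
VO2 = CO * (CaO2-CvO2) * 10 dL/L
VO2 = 8.099 * 5.2 * 10
VO2 = 421.1 mL/min


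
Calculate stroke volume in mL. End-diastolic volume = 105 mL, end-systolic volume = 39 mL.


SV = EDV - ESV
SV = 105 - 39
SV = 66 mL


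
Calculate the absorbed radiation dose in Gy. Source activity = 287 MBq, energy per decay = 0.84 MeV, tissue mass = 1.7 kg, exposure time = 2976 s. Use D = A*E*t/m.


A = 287 MBq = 2.8700e+08 Bq
E = 0.84 MeV = 1.34568e-13 J
D = A*E*t/m = 2.8700e+08*1.34568e-13*2976/1.7
D = 0.06761 Gy


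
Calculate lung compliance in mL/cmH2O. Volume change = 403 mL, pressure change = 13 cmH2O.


C = dV / dP
C = 403 / 13
C = 31 mL/cmH2O


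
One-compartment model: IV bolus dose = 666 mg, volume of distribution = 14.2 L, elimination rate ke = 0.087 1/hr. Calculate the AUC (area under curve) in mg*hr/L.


C0 = Dose/Vd = 666/14.2 = 46.9014 mg/L
AUC = C0/ke = 46.9014/0.087
AUC = 539.1 mg*hr/L


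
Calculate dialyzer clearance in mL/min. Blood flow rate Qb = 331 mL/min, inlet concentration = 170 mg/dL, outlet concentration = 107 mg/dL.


K = Qb * (Cb_in - Cb_out) / Cb_in
K = 331 * (170 - 107) / 170
K = 122.7 mL/min


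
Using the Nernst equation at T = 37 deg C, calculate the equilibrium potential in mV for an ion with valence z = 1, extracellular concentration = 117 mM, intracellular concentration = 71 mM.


E = (RT/(zF)) * ln(C_out/C_in)
T = 37 + 273.15 = 310.15 K
E = (8.314 * 310.15 / (1 * 96485)) * ln(117/71)
E = 13.35 mV


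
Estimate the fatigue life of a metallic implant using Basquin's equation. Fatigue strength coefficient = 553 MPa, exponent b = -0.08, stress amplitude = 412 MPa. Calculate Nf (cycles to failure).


sigma_a = sigma_f' * (2Nf)^b
2Nf = (sigma_a/sigma_f')^(1/b)
2Nf = (412/553)^(1/-0.08)
2Nf = 39.614022
Nf = 19.81


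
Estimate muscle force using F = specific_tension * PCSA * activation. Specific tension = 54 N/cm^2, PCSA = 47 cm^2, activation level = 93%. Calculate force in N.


F = sigma * PCSA * activation
F = 54 * 47 * 0.93
F = 2360 N


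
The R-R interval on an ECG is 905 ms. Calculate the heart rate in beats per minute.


HR = 60 / RR_interval(s)
RR = 905 ms = 0.905 s
HR = 60 / 0.905 = 66.3 bpm


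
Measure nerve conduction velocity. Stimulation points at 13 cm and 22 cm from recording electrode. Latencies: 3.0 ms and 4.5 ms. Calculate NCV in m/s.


Distance = (22 - 13) / 100 = 0.09 m
dt = (4.5 - 3.0) / 1000 = 0.0015 s
NCV = dist / dt = 60 m/s


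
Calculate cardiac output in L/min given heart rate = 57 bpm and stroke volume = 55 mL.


CO = HR * SV
CO = 57 * 55 / 1000
CO = 3.135 L/min


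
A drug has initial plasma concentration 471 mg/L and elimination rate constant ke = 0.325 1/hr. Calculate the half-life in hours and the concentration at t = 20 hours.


t_half = ln(2) / ke = 0.693147 / 0.325 = 2.133 hr
C(t) = C0 * exp(-ke*t) = 471 * exp(-0.325*20)
C(20) = 0.7081 mg/L


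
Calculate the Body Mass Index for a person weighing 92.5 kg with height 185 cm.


BMI = weight / height^2
height = 185 cm = 1.85 m
BMI = 92.5 / 1.85^2
BMI = 27.03 kg/m^2


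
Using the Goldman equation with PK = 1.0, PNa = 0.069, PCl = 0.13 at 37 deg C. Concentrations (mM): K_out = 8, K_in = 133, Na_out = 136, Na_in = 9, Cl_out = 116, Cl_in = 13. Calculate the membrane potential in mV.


Vm = (RT/F)*ln((PK*Ko + PNa*Nao + PCl*Cli)/(PK*Ki + PNa*Nai + PCl*Clo))
Numer = 19.074, Denom = 148.701
Vm = -54.88 mV


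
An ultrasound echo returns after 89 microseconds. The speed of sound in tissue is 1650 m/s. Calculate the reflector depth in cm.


depth = c * t / 2
t = 89 us = 8.9000e-05 s
depth = 1650 * 8.9000e-05 / 2
depth = 0.073425 m = 7.3425 cm


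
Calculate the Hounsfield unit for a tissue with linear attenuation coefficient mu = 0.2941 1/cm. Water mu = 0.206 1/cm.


HU = ((mu_tissue - mu_water) / mu_water) * 1000
HU = ((0.2941 - 0.206) / 0.206) * 1000
HU = 427.7


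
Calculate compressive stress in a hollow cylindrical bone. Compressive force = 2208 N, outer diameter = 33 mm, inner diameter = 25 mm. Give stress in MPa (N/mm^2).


A = pi*(r_o^2 - r_i^2)
r_o = 16.5 mm, r_i = 12.5 mm
A = 364.425 mm^2
sigma = F/A = 2208 / 364.425
sigma = 6.059 MPa


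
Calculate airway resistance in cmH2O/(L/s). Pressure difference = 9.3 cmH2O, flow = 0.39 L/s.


R = dP / flow
R = 9.3 / 0.39
R = 23.85 cmH2O/(L/s)


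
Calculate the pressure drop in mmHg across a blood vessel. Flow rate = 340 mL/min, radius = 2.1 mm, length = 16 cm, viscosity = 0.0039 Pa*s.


dP = 8*mu*L*Q / (pi*r^4)
Q = 340 mL/min = 5.66667e-06 m^3/s
dP = 462.994 Pa = 462.994 / 133.322 mmHg = 3.473 mmHg


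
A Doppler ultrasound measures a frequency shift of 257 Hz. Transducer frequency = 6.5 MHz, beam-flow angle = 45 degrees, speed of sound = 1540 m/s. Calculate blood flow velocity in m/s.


v = fd * c / (2 * f0 * cos(theta))
v = 257 * 1540 / (2 * 6.5000e+06 * cos(45))
v = 0.04306 m/s


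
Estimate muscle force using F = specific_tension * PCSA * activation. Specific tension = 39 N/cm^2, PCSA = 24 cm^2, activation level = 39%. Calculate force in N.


F = sigma * PCSA * activation
F = 39 * 24 * 0.39
F = 365 N


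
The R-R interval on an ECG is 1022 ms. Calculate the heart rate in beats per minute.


HR = 60 / RR_interval(s)
RR = 1022 ms = 1.022 s
HR = 60 / 1.022 = 58.71 bpm


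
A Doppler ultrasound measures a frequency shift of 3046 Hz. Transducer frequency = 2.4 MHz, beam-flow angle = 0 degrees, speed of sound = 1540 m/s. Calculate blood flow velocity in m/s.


v = fd * c / (2 * f0 * cos(theta))
v = 3046 * 1540 / (2 * 2.4000e+06 * cos(0))
v = 0.9773 m/s


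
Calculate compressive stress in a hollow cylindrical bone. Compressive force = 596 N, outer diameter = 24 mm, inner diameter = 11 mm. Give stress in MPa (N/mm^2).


A = pi*(r_o^2 - r_i^2)
r_o = 12 mm, r_i = 5.5 mm
A = 357.356 mm^2
sigma = F/A = 596 / 357.356
sigma = 1.668 MPa


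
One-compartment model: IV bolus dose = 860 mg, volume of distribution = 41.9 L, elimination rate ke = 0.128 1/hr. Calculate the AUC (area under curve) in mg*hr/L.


C0 = Dose/Vd = 860/41.9 = 20.5251 mg/L
AUC = C0/ke = 20.5251/0.128
AUC = 160.4 mg*hr/L


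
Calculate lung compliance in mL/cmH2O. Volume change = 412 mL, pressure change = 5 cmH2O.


C = dV / dP
C = 412 / 5
C = 82.4 mL/cmH2O


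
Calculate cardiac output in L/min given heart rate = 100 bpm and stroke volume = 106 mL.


CO = HR * SV
CO = 100 * 106 / 1000
CO = 10.6 L/min


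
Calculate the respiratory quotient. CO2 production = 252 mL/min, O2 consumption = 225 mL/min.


RQ = VCO2 / VO2
RQ = 252 / 225
RQ = 1.12


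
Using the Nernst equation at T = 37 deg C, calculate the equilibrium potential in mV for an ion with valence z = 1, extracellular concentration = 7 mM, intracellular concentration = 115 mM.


E = (RT/(zF)) * ln(C_out/C_in)
T = 37 + 273.15 = 310.15 K
E = (8.314 * 310.15 / (1 * 96485)) * ln(7/115)
E = -74.8 mV


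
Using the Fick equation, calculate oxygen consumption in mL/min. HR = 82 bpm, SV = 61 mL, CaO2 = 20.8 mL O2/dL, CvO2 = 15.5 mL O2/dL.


CO = HR*SV = 82*61/1000 = 5.002 L/min
a-v O2 diff = 20.8 - 15.5 = 5.3 mL/dL
VO2 = CO * (CaO2-CvO2) * 10 dL/L
VO2 = 5.002 * 5.3 * 10
VO2 = 265.1 mL/min


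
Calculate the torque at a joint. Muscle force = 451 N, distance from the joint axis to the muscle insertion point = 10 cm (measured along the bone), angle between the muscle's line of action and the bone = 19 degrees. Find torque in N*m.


Torque = F * d * sin(theta)   (moment arm = d*sin(theta))
d = 10 cm = 0.1 m
Torque = 451 * 0.1 * sin(19)
Torque = 14.68 N*m


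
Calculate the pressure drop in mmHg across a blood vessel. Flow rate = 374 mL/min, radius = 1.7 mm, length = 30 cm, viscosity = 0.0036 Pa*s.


dP = 8*mu*L*Q / (pi*r^4)
Q = 374 mL/min = 6.23333e-06 m^3/s
dP = 2052.52 Pa = 2052.52 / 133.322 mmHg = 15.4 mmHg


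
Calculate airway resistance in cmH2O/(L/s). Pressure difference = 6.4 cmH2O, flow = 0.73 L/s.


R = dP / flow
R = 6.4 / 0.73
R = 8.767 cmH2O/(L/s)


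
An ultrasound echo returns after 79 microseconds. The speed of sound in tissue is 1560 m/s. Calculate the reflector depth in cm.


depth = c * t / 2
t = 79 us = 7.9000e-05 s
depth = 1560 * 7.9000e-05 / 2
depth = 0.06162 m = 6.162 cm


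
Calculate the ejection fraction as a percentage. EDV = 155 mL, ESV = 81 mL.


SV = EDV - ESV = 155 - 81 = 74 mL
EF = SV/EDV * 100 = 74/155 * 100
EF = 47.74%


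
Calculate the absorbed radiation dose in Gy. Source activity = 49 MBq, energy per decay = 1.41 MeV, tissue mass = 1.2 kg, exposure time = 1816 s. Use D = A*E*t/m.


A = 49 MBq = 4.9000e+07 Bq
E = 1.41 MeV = 2.25882e-13 J
D = A*E*t/m = 4.9000e+07*2.25882e-13*1816/1.2
D = 0.01675 Gy


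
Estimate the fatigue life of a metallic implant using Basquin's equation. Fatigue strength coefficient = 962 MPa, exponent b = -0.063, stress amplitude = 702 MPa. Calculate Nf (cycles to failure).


sigma_a = sigma_f' * (2Nf)^b
2Nf = (sigma_a/sigma_f')^(1/b)
2Nf = (702/962)^(1/-0.063)
2Nf = 148.60421
Nf = 74.3


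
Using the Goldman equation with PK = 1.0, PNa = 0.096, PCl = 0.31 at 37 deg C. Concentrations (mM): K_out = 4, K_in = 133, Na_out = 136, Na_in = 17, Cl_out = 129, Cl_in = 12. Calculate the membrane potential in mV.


Vm = (RT/F)*ln((PK*Ko + PNa*Nao + PCl*Cli)/(PK*Ki + PNa*Nai + PCl*Clo))
Numer = 20.776, Denom = 174.622
Vm = -56.89 mV


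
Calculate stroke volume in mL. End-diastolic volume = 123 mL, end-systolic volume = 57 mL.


SV = EDV - ESV
SV = 123 - 57
SV = 66 mL


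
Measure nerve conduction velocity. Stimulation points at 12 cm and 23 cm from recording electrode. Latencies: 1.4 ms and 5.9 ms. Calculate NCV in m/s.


Distance = (23 - 12) / 100 = 0.11 m
dt = (5.9 - 1.4) / 1000 = 0.0045 s
NCV = dist / dt = 24.44 m/s


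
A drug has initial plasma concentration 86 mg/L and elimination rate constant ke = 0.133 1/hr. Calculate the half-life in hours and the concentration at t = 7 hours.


t_half = ln(2) / ke = 0.693147 / 0.133 = 5.212 hr
C(t) = C0 * exp(-ke*t) = 86 * exp(-0.133*7)
C(7) = 33.9 mg/L


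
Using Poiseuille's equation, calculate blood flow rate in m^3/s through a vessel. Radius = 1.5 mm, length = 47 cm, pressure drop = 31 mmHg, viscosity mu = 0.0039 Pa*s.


Q = pi*r^4*dP / (8*mu*L)
r = 0.0015 m, L = 0.47 m
dP = 31 mmHg = 4132.982 Pa
Q = 4.4826e-06 m^3/s


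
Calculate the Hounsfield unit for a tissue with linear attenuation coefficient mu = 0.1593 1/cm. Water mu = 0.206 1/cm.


HU = ((mu_tissue - mu_water) / mu_water) * 1000
HU = ((0.1593 - 0.206) / 0.206) * 1000
HU = -226.7


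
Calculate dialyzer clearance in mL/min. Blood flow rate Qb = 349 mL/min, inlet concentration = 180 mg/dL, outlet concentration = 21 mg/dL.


K = Qb * (Cb_in - Cb_out) / Cb_in
K = 349 * (180 - 21) / 180
K = 308.3 mL/min


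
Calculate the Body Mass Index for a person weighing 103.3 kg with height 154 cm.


BMI = weight / height^2
height = 154 cm = 1.54 m
BMI = 103.3 / 1.54^2
BMI = 43.56 kg/m^2


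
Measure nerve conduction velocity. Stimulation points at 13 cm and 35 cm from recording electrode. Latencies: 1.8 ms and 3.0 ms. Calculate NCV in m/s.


Distance = (35 - 13) / 100 = 0.22 m
dt = (3.0 - 1.8) / 1000 = 0.0012 s
NCV = dist / dt = 183.3 m/s


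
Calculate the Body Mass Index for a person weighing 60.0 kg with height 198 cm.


BMI = weight / height^2
height = 198 cm = 1.98 m
BMI = 60.0 / 1.98^2
BMI = 15.3 kg/m^2


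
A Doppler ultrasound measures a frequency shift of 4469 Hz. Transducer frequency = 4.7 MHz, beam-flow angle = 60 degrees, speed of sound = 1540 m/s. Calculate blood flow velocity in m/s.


v = fd * c / (2 * f0 * cos(theta))
v = 4469 * 1540 / (2 * 4.7000e+06 * cos(60))
v = 1.464 m/s


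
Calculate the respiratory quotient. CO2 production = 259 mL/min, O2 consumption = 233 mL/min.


RQ = VCO2 / VO2
RQ = 259 / 233
RQ = 1.112


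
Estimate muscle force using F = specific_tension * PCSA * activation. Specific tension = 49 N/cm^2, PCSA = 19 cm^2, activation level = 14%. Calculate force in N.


F = sigma * PCSA * activation
F = 49 * 19 * 0.14
F = 130.3 N


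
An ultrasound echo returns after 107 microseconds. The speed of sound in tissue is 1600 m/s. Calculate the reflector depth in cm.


depth = c * t / 2
t = 107 us = 1.0700e-04 s
depth = 1600 * 1.0700e-04 / 2
depth = 0.0856 m = 8.56 cm


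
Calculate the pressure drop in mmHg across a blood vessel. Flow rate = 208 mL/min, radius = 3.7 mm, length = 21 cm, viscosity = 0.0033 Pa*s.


dP = 8*mu*L*Q / (pi*r^4)
Q = 208 mL/min = 3.46667e-06 m^3/s
dP = 32.6422 Pa = 32.6422 / 133.322 mmHg = 0.2448 mmHg


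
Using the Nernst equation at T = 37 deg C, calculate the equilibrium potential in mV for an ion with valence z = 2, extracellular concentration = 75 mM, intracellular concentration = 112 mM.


E = (RT/(zF)) * ln(C_out/C_in)
T = 37 + 273.15 = 310.15 K
E = (8.314 * 310.15 / (2 * 96485)) * ln(75/112)
E = -5.359 mV


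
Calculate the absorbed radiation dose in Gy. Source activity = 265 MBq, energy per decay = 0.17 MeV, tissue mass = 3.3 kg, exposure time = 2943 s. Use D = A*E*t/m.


A = 265 MBq = 2.6500e+08 Bq
E = 0.17 MeV = 2.7234e-14 J
D = A*E*t/m = 2.6500e+08*2.7234e-14*2943/3.3
D = 0.006436 Gy


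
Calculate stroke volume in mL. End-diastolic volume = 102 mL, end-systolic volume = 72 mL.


SV = EDV - ESV
SV = 102 - 72
SV = 30 mL


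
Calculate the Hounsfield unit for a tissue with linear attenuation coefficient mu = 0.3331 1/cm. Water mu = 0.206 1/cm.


HU = ((mu_tissue - mu_water) / mu_water) * 1000
HU = ((0.3331 - 0.206) / 0.206) * 1000
HU = 617


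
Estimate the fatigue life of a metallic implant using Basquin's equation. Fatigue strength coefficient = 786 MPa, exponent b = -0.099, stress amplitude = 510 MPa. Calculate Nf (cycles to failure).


sigma_a = sigma_f' * (2Nf)^b
2Nf = (sigma_a/sigma_f')^(1/b)
2Nf = (510/786)^(1/-0.099)
2Nf = 78.976646
Nf = 39.49


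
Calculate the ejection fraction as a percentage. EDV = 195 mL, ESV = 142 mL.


SV = EDV - ESV = 195 - 142 = 53 mL
EF = SV/EDV * 100 = 53/195 * 100
EF = 27.18%


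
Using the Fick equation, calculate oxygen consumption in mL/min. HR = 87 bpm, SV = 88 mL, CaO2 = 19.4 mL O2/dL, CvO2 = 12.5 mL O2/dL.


CO = HR*SV = 87*88/1000 = 7.656 L/min
a-v O2 diff = 19.4 - 12.5 = 6.9 mL/dL
VO2 = CO * (CaO2-CvO2) * 10 dL/L
VO2 = 7.656 * 6.9 * 10
VO2 = 528.3 mL/min


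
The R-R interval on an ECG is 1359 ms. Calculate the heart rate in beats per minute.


HR = 60 / RR_interval(s)
RR = 1359 ms = 1.359 s
HR = 60 / 1.359 = 44.15 bpm


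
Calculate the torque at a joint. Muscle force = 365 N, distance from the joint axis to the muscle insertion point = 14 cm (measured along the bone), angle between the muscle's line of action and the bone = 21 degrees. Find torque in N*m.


Torque = F * d * sin(theta)   (moment arm = d*sin(theta))
d = 14 cm = 0.14 m
Torque = 365 * 0.14 * sin(21)
Torque = 18.31 N*m


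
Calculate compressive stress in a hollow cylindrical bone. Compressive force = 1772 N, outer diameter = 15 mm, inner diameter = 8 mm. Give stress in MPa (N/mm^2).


A = pi*(r_o^2 - r_i^2)
r_o = 7.5 mm, r_i = 4 mm
A = 126.449 mm^2
sigma = F/A = 1772 / 126.449
sigma = 14.01 MPa


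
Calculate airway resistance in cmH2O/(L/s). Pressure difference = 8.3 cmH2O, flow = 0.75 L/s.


R = dP / flow
R = 8.3 / 0.75
R = 11.07 cmH2O/(L/s)


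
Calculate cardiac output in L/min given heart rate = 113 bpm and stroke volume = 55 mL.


CO = HR * SV
CO = 113 * 55 / 1000
CO = 6.215 L/min


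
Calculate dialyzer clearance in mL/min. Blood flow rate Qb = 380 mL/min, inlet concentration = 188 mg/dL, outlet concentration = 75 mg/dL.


K = Qb * (Cb_in - Cb_out) / Cb_in
K = 380 * (188 - 75) / 188
K = 228.4 mL/min


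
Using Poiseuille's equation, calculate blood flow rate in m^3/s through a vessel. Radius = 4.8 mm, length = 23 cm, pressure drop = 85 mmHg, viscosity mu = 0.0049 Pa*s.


Q = pi*r^4*dP / (8*mu*L)
r = 0.0048 m, L = 0.23 m
dP = 85 mmHg = 11332.37 Pa
Q = 0.002096 m^3/s


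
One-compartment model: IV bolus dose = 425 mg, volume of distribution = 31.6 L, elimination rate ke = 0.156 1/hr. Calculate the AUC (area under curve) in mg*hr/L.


C0 = Dose/Vd = 425/31.6 = 13.4494 mg/L
AUC = C0/ke = 13.4494/0.156
AUC = 86.21 mg*hr/L


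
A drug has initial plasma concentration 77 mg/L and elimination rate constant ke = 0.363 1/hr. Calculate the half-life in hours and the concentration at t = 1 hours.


t_half = ln(2) / ke = 0.693147 / 0.363 = 1.909 hr
C(t) = C0 * exp(-ke*t) = 77 * exp(-0.363*1)
C(1) = 53.56 mg/L


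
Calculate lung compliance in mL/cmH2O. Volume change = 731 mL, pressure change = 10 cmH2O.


C = dV / dP
C = 731 / 10
C = 73.1 mL/cmH2O


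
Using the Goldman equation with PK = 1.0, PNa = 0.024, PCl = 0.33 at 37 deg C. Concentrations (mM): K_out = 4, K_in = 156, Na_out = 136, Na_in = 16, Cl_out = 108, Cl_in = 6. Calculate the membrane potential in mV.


Vm = (RT/F)*ln((PK*Ko + PNa*Nao + PCl*Cli)/(PK*Ki + PNa*Nai + PCl*Clo))
Numer = 9.244, Denom = 192.024
Vm = -81.07 mV


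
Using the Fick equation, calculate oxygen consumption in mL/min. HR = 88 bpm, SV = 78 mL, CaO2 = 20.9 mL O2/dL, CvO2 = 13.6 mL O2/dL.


CO = HR*SV = 88*78/1000 = 6.864 L/min
a-v O2 diff = 20.9 - 13.6 = 7.3 mL/dL
VO2 = CO * (CaO2-CvO2) * 10 dL/L
VO2 = 6.864 * 7.3 * 10
VO2 = 501.1 mL/min


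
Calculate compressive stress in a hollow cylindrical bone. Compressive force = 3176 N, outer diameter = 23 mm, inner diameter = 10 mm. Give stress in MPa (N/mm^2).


A = pi*(r_o^2 - r_i^2)
r_o = 11.5 mm, r_i = 5 mm
A = 336.936 mm^2
sigma = F/A = 3176 / 336.936
sigma = 9.426 MPa


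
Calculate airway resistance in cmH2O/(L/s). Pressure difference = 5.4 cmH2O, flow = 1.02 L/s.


R = dP / flow
R = 5.4 / 1.02
R = 5.294 cmH2O/(L/s)


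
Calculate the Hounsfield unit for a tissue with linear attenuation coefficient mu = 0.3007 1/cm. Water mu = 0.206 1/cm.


HU = ((mu_tissue - mu_water) / mu_water) * 1000
HU = ((0.3007 - 0.206) / 0.206) * 1000
HU = 459.7


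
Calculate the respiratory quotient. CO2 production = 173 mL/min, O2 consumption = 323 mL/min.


RQ = VCO2 / VO2
RQ = 173 / 323
RQ = 0.5356


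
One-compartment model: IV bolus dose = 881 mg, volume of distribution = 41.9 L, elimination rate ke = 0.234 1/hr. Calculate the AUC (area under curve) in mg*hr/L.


C0 = Dose/Vd = 881/41.9 = 21.0263 mg/L
AUC = C0/ke = 21.0263/0.234
AUC = 89.86 mg*hr/L


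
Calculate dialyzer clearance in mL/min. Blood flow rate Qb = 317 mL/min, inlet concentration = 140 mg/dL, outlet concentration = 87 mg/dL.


K = Qb * (Cb_in - Cb_out) / Cb_in
K = 317 * (140 - 87) / 140
K = 120 mL/min


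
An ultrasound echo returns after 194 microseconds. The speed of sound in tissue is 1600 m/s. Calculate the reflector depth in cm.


depth = c * t / 2
t = 194 us = 1.9400e-04 s
depth = 1600 * 1.9400e-04 / 2
depth = 0.1552 m = 15.52 cm


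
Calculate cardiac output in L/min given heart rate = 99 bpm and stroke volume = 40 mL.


CO = HR * SV
CO = 99 * 40 / 1000
CO = 3.96 L/min


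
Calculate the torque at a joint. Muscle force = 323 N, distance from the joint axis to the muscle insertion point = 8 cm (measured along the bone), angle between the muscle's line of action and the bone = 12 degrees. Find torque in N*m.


Torque = F * d * sin(theta)   (moment arm = d*sin(theta))
d = 8 cm = 0.08 m
Torque = 323 * 0.08 * sin(12)
Torque = 5.372 N*m


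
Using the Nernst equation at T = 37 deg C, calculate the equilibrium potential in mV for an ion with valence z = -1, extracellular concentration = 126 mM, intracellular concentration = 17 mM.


E = (RT/(zF)) * ln(C_out/C_in)
T = 37 + 273.15 = 310.15 K
E = (8.314 * 310.15 / (-1 * 96485)) * ln(126/17)
E = -53.53 mV


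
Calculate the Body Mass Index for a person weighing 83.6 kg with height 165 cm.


BMI = weight / height^2
height = 165 cm = 1.65 m
BMI = 83.6 / 1.65^2
BMI = 30.71 kg/m^2


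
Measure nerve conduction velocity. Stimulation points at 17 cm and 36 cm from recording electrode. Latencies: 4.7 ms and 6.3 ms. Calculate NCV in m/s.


Distance = (36 - 17) / 100 = 0.19 m
dt = (6.3 - 4.7) / 1000 = 0.0016 s
NCV = dist / dt = 118.8 m/s


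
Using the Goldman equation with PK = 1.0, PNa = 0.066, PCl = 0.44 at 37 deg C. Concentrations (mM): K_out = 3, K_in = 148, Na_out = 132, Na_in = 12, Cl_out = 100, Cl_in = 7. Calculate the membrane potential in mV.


Vm = (RT/F)*ln((PK*Ko + PNa*Nao + PCl*Cli)/(PK*Ki + PNa*Nai + PCl*Clo))
Numer = 14.792, Denom = 192.792
Vm = -68.62 mV


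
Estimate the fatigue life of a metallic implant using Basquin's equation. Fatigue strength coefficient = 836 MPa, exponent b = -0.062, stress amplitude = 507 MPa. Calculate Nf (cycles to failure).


sigma_a = sigma_f' * (2Nf)^b
2Nf = (sigma_a/sigma_f')^(1/b)
2Nf = (507/836)^(1/-0.062)
2Nf = 3185.6545
Nf = 1593


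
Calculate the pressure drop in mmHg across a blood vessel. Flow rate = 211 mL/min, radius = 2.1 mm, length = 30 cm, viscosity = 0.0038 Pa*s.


dP = 8*mu*L*Q / (pi*r^4)
Q = 211 mL/min = 3.51667e-06 m^3/s
dP = 524.928 Pa = 524.928 / 133.322 mmHg = 3.937 mmHg


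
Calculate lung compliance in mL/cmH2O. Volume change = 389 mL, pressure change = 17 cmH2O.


C = dV / dP
C = 389 / 17
C = 22.88 mL/cmH2O


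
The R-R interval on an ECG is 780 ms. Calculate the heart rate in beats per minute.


HR = 60 / RR_interval(s)
RR = 780 ms = 0.78 s
HR = 60 / 0.78 = 76.92 bpm


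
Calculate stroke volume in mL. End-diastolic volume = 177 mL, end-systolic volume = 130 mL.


SV = EDV - ESV
SV = 177 - 130
SV = 47 mL


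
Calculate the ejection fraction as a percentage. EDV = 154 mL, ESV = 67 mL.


SV = EDV - ESV = 154 - 67 = 87 mL
EF = SV/EDV * 100 = 87/154 * 100
EF = 56.49%


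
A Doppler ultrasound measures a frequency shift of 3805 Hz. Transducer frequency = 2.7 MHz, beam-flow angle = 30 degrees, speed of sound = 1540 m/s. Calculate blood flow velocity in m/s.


v = fd * c / (2 * f0 * cos(theta))
v = 3805 * 1540 / (2 * 2.7000e+06 * cos(30))
v = 1.253 m/s


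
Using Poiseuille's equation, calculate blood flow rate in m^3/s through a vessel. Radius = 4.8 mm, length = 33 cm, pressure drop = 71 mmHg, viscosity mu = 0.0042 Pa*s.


Q = pi*r^4*dP / (8*mu*L)
r = 0.0048 m, L = 0.33 m
dP = 71 mmHg = 9465.862 Pa
Q = 0.001424 m^3/s


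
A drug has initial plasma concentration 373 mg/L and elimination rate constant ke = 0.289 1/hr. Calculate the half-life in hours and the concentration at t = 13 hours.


t_half = ln(2) / ke = 0.693147 / 0.289 = 2.398 hr
C(t) = C0 * exp(-ke*t) = 373 * exp(-0.289*13)
C(13) = 8.711 mg/L


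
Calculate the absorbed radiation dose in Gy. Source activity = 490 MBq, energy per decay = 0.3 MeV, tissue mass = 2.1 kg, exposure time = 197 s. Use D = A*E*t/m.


A = 490 MBq = 4.9000e+08 Bq
E = 0.3 MeV = 4.806e-14 J
D = A*E*t/m = 4.9000e+08*4.806e-14*197/2.1
D = 0.002209 Gy


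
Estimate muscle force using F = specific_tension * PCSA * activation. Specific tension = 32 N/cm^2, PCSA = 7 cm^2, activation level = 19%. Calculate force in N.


F = sigma * PCSA * activation
F = 32 * 7 * 0.19
F = 42.56 N


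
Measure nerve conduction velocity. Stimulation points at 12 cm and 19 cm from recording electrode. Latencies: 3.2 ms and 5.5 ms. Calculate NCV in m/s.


Distance = (19 - 12) / 100 = 0.07 m
dt = (5.5 - 3.2) / 1000 = 0.0023 s
NCV = dist / dt = 30.43 m/s


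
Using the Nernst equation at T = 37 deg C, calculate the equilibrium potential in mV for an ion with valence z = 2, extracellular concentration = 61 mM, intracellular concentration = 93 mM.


E = (RT/(zF)) * ln(C_out/C_in)
T = 37 + 273.15 = 310.15 K
E = (8.314 * 310.15 / (2 * 96485)) * ln(61/93)
E = -5.635 mV


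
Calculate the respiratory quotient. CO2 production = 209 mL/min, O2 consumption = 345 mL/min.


RQ = VCO2 / VO2
RQ = 209 / 345
RQ = 0.6058


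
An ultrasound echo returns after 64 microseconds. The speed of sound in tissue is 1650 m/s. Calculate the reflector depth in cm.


depth = c * t / 2
t = 64 us = 6.4000e-05 s
depth = 1650 * 6.4000e-05 / 2
depth = 0.0528 m = 5.28 cm


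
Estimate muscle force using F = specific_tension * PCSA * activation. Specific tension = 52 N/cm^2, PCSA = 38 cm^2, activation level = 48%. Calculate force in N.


F = sigma * PCSA * activation
F = 52 * 38 * 0.48
F = 948.5 N


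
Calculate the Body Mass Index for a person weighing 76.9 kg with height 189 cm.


BMI = weight / height^2
height = 189 cm = 1.89 m
BMI = 76.9 / 1.89^2
BMI = 21.53 kg/m^2


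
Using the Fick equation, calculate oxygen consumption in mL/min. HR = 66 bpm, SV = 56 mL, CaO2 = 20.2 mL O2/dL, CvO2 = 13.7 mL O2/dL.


CO = HR*SV = 66*56/1000 = 3.696 L/min
a-v O2 diff = 20.2 - 13.7 = 6.5 mL/dL
VO2 = CO * (CaO2-CvO2) * 10 dL/L
VO2 = 3.696 * 6.5 * 10
VO2 = 240.2 mL/min


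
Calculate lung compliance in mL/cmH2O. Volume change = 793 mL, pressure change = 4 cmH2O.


C = dV / dP
C = 793 / 4
C = 198.2 mL/cmH2O


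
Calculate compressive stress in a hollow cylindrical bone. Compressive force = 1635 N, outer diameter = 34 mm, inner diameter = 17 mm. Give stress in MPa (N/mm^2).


A = pi*(r_o^2 - r_i^2)
r_o = 17 mm, r_i = 8.5 mm
A = 680.94 mm^2
sigma = F/A = 1635 / 680.94
sigma = 2.401 MPa


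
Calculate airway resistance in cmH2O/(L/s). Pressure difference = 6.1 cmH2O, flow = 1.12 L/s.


R = dP / flow
R = 6.1 / 1.12
R = 5.446 cmH2O/(L/s)


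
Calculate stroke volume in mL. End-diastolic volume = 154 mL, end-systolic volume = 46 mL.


SV = EDV - ESV
SV = 154 - 46
SV = 108 mL


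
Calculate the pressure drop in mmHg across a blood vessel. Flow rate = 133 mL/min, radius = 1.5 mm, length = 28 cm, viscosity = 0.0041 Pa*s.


dP = 8*mu*L*Q / (pi*r^4)
Q = 133 mL/min = 2.21667e-06 m^3/s
dP = 1280.02 Pa = 1280.02 / 133.322 mmHg = 9.601 mmHg


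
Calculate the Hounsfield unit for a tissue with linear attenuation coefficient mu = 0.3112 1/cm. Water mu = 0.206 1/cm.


HU = ((mu_tissue - mu_water) / mu_water) * 1000
HU = ((0.3112 - 0.206) / 0.206) * 1000
HU = 510.7


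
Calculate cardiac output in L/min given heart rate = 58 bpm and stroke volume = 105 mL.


CO = HR * SV
CO = 58 * 105 / 1000
CO = 6.09 L/min


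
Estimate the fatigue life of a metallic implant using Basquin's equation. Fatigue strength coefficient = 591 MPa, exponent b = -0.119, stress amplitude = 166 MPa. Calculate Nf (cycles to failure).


sigma_a = sigma_f' * (2Nf)^b
2Nf = (sigma_a/sigma_f')^(1/b)
2Nf = (166/591)^(1/-0.119)
2Nf = 43080.488
Nf = 2.154e+04


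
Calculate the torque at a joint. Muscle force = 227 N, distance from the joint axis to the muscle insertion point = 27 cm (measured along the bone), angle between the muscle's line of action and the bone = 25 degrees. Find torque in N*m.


Torque = F * d * sin(theta)   (moment arm = d*sin(theta))
d = 27 cm = 0.27 m
Torque = 227 * 0.27 * sin(25)
Torque = 25.9 N*m


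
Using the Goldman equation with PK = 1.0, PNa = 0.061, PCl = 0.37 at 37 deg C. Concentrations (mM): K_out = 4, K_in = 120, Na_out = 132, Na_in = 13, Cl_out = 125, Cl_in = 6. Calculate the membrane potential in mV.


Vm = (RT/F)*ln((PK*Ko + PNa*Nao + PCl*Cli)/(PK*Ki + PNa*Nai + PCl*Clo))
Numer = 14.272, Denom = 167.043
Vm = -65.74 mV


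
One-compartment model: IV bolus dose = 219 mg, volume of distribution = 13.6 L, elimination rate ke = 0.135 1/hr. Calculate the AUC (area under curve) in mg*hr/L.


C0 = Dose/Vd = 219/13.6 = 16.1029 mg/L
AUC = C0/ke = 16.1029/0.135
AUC = 119.3 mg*hr/L


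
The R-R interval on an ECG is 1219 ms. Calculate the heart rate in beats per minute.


HR = 60 / RR_interval(s)
RR = 1219 ms = 1.219 s
HR = 60 / 1.219 = 49.22 bpm


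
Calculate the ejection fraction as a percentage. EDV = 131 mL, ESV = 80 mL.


SV = EDV - ESV = 131 - 80 = 51 mL
EF = SV/EDV * 100 = 51/131 * 100
EF = 38.93%


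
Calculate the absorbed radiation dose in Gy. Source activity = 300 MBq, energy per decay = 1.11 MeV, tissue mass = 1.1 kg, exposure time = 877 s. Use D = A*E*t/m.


A = 300 MBq = 3.0000e+08 Bq
E = 1.11 MeV = 1.77822e-13 J
D = A*E*t/m = 3.0000e+08*1.77822e-13*877/1.1
D = 0.04253 Gy


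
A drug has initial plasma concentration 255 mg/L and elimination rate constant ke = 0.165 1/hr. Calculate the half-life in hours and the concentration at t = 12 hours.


t_half = ln(2) / ke = 0.693147 / 0.165 = 4.201 hr
C(t) = C0 * exp(-ke*t) = 255 * exp(-0.165*12)
C(12) = 35.21 mg/L


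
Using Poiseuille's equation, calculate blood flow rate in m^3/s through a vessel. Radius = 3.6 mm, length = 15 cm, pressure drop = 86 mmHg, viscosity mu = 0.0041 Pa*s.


Q = pi*r^4*dP / (8*mu*L)
r = 0.0036 m, L = 0.15 m
dP = 86 mmHg = 11465.692 Pa
Q = 0.00123 m^3/s


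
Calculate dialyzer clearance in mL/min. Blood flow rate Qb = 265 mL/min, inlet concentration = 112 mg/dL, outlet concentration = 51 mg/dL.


K = Qb * (Cb_in - Cb_out) / Cb_in
K = 265 * (112 - 51) / 112
K = 144.3 mL/min


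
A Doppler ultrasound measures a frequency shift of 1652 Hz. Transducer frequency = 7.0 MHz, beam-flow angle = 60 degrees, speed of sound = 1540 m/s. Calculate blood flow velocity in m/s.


v = fd * c / (2 * f0 * cos(theta))
v = 1652 * 1540 / (2 * 7.0000e+06 * cos(60))
v = 0.3634 m/s


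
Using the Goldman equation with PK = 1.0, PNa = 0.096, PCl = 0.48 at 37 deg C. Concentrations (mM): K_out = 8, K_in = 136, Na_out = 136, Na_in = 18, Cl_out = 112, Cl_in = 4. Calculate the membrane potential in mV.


Vm = (RT/F)*ln((PK*Ko + PNa*Nao + PCl*Cli)/(PK*Ki + PNa*Nai + PCl*Clo))
Numer = 22.976, Denom = 191.488
Vm = -56.67 mV


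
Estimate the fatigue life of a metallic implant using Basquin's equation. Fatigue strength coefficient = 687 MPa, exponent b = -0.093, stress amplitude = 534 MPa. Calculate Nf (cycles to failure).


sigma_a = sigma_f' * (2Nf)^b
2Nf = (sigma_a/sigma_f')^(1/b)
2Nf = (534/687)^(1/-0.093)
2Nf = 15.014488
Nf = 7.507


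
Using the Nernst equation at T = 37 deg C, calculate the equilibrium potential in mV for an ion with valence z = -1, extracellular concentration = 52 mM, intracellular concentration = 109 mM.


E = (RT/(zF)) * ln(C_out/C_in)
T = 37 + 273.15 = 310.15 K
E = (8.314 * 310.15 / (-1 * 96485)) * ln(52/109)
E = 19.78 mV


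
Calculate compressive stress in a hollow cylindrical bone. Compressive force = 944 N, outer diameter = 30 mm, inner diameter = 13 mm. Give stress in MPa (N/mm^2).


A = pi*(r_o^2 - r_i^2)
r_o = 15 mm, r_i = 6.5 mm
A = 574.126 mm^2
sigma = F/A = 944 / 574.126
sigma = 1.644 MPa


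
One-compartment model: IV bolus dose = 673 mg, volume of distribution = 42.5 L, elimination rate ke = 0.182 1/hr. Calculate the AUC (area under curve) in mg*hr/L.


C0 = Dose/Vd = 673/42.5 = 15.8353 mg/L
AUC = C0/ke = 15.8353/0.182
AUC = 87.01 mg*hr/L


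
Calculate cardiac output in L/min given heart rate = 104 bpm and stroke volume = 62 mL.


CO = HR * SV
CO = 104 * 62 / 1000
CO = 6.448 L/min


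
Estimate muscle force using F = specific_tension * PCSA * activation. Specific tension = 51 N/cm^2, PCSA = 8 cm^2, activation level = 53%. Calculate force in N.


F = sigma * PCSA * activation
F = 51 * 8 * 0.53
F = 216.2 N


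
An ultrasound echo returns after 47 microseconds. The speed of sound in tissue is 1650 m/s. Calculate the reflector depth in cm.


depth = c * t / 2
t = 47 us = 4.7000e-05 s
depth = 1650 * 4.7000e-05 / 2
depth = 0.038775 m = 3.8775 cm


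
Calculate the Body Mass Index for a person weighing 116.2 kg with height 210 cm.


BMI = weight / height^2
height = 210 cm = 2.1 m
BMI = 116.2 / 2.1^2
BMI = 26.35 kg/m^2


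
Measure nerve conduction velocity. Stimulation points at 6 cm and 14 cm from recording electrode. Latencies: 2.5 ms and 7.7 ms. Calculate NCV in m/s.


Distance = (14 - 6) / 100 = 0.08 m
dt = (7.7 - 2.5) / 1000 = 0.0052 s
NCV = dist / dt = 15.38 m/s


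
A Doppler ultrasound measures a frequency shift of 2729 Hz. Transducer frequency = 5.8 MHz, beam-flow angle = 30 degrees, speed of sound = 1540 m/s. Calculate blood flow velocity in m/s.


v = fd * c / (2 * f0 * cos(theta))
v = 2729 * 1540 / (2 * 5.8000e+06 * cos(30))
v = 0.4183 m/s


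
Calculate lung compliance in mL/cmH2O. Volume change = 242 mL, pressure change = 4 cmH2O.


C = dV / dP
C = 242 / 4
C = 60.5 mL/cmH2O


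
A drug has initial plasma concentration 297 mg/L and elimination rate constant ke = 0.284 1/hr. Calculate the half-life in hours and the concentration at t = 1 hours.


t_half = ln(2) / ke = 0.693147 / 0.284 = 2.441 hr
C(t) = C0 * exp(-ke*t) = 297 * exp(-0.284*1)
C(1) = 223.6 mg/L


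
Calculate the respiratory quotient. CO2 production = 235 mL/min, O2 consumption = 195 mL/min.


RQ = VCO2 / VO2
RQ = 235 / 195
RQ = 1.205


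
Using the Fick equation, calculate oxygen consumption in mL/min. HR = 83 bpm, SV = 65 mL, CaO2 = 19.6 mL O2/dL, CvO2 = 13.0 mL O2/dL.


CO = HR*SV = 83*65/1000 = 5.395 L/min
a-v O2 diff = 19.6 - 13.0 = 6.6 mL/dL
VO2 = CO * (CaO2-CvO2) * 10 dL/L
VO2 = 5.395 * 6.6 * 10
VO2 = 356.1 mL/min


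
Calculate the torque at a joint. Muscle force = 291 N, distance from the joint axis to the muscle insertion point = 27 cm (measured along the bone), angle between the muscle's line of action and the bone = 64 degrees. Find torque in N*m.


Torque = F * d * sin(theta)   (moment arm = d*sin(theta))
d = 27 cm = 0.27 m
Torque = 291 * 0.27 * sin(64)
Torque = 70.62 N*m


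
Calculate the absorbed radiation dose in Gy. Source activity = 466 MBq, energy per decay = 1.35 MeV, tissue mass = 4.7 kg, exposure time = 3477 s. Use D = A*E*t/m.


A = 466 MBq = 4.6600e+08 Bq
E = 1.35 MeV = 2.1627e-13 J
D = A*E*t/m = 4.6600e+08*2.1627e-13*3477/4.7
D = 0.07456 Gy


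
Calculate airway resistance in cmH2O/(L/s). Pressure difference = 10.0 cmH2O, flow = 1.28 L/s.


R = dP / flow
R = 10.0 / 1.28
R = 7.812 cmH2O/(L/s)


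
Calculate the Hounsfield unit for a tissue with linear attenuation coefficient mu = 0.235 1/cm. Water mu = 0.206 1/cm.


HU = ((mu_tissue - mu_water) / mu_water) * 1000
HU = ((0.235 - 0.206) / 0.206) * 1000
HU = 140.8


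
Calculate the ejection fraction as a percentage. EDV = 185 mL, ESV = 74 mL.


SV = EDV - ESV = 185 - 74 = 111 mL
EF = SV/EDV * 100 = 111/185 * 100
EF = 60%


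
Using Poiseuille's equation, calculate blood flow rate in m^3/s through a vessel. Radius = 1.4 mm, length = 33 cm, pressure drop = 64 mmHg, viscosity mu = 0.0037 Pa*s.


Q = pi*r^4*dP / (8*mu*L)
r = 0.0014 m, L = 0.33 m
dP = 64 mmHg = 8532.608 Pa
Q = 1.0542e-05 m^3/s


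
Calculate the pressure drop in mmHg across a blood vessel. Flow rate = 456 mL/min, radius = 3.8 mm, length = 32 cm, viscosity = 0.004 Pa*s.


dP = 8*mu*L*Q / (pi*r^4)
Q = 456 mL/min = 7.6e-06 m^3/s
dP = 118.804 Pa = 118.804 / 133.322 mmHg = 0.8911 mmHg


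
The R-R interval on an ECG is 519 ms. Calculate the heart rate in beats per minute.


HR = 60 / RR_interval(s)
RR = 519 ms = 0.519 s
HR = 60 / 0.519 = 115.6 bpm


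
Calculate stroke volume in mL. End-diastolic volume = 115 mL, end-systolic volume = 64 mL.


SV = EDV - ESV
SV = 115 - 64
SV = 51 mL


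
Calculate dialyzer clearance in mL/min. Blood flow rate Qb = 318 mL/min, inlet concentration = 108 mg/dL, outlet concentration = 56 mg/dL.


K = Qb * (Cb_in - Cb_out) / Cb_in
K = 318 * (108 - 56) / 108
K = 153.1 mL/min


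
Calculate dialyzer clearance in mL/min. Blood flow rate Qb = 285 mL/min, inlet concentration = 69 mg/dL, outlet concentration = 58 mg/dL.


K = Qb * (Cb_in - Cb_out) / Cb_in
K = 285 * (69 - 58) / 69
K = 45.43 mL/min
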